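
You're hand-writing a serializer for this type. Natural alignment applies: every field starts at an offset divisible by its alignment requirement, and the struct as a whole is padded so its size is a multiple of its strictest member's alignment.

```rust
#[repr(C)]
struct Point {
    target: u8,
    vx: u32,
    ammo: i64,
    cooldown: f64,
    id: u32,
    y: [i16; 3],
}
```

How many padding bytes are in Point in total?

9

0..1  target  (1B, 1-aligned)
1..4  -- padding (3B)
4..8  vx  (4B, 4-aligned)
8..16  ammo  (8B, 8-aligned)
16..24  cooldown  (8B, 8-aligned)
24..28  id  (4B, 4-aligned)
28..34  y  (6B, 2-aligned)
34..40  -- tail padding (6B)
sizeof = 40, alignof = 8
data bytes 31, size 40 → padding 9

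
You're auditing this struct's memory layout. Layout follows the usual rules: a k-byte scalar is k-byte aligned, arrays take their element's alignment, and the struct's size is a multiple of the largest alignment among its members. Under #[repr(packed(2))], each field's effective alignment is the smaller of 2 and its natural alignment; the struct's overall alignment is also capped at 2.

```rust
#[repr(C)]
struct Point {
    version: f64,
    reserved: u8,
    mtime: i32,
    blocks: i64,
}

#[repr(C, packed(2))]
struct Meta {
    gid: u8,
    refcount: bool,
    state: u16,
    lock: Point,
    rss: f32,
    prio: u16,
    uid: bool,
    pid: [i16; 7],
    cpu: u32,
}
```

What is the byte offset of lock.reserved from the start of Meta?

Point: @0: version [8B, align 8] → 8; @8: reserved [1B, align 1] → 9; +3 pad (align 4); @12: mtime [4B, align 4] → 16; @16: blocks [8B, align 8] → 24; size 24, align 8
@0: gid [1B, align 1] → 1
@1: refcount [1B, align 1] → 2
@2: state [2B, align 2] → 4
@4: lock [24B, align 2] → 28
within Point: reserved at 8
4 + 8 = 12

12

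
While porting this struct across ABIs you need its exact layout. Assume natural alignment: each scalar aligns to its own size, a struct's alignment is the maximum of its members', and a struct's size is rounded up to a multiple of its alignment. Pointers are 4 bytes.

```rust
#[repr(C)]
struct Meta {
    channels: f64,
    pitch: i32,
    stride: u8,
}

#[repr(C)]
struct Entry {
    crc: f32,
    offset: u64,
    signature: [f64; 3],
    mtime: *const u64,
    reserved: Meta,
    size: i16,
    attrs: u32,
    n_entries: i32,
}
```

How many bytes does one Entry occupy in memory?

Meta: 0..8  channels  (8B, 8-aligned); 8..12  pitch  (4B, 4-aligned); 12..13  stride  (1B, 1-aligned); 13..16  -- tail padding (3B); sizeof = 16, alignof = 8
0..4  crc  (4B, 4-aligned)
4..8  -- padding (4B)
8..16  offset  (8B, 8-aligned)
16..40  signature  (24B, 8-aligned)
40..44  mtime  (4B, 4-aligned)
44..48  -- padding (4B)
48..64  reserved  (16B, 8-aligned)
64..66  size  (2B, 2-aligned)
66..68  -- padding (2B)
68..72  attrs  (4B, 4-aligned)
72..76  n_entries  (4B, 4-aligned)
76..80  -- tail padding (4B)
sizeof = 80, alignof = 8

80 bytes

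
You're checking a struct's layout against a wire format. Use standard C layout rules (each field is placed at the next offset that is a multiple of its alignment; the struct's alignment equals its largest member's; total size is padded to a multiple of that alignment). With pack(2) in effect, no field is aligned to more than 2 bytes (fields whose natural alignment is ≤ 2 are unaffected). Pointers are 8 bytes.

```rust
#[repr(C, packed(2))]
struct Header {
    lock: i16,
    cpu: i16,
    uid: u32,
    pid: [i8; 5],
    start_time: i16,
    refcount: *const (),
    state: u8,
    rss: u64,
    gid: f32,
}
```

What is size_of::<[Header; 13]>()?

494

0..2  lock  (2B, 2-aligned)
2..4  cpu  (2B, 2-aligned)
4..8  uid  (4B, 2-aligned)
8..13  pid  (5B, 1-aligned)
13..14  -- padding (1B)
14..16  start_time  (2B, 2-aligned)
16..24  refcount  (8B, 2-aligned)
24..25  state  (1B, 1-aligned)
25..26  -- padding (1B)
26..34  rss  (8B, 2-aligned)
34..38  gid  (4B, 2-aligned)
sizeof = 38, alignof = 2
array of 13: 13 × 38 = 494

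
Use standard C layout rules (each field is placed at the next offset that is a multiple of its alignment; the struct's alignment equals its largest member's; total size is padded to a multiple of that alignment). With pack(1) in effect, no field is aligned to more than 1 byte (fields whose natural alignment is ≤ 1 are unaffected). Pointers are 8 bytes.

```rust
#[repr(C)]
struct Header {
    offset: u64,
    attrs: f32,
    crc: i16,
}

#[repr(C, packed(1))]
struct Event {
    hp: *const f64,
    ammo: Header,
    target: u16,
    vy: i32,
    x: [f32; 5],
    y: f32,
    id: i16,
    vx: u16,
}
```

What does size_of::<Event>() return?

Header: offset at 0 (size 8, align 8) → ends 8; attrs at 8 (size 4, align 4) → ends 12; crc at 12 (size 2, align 2) → ends 14; tail pad 2 to reach multiple of 8; total 16 bytes, alignment 8
hp at 0 (size 8, align 1) → ends 8
ammo at 8 (size 16, align 1) → ends 24
target at 24 (size 2, align 1) → ends 26
vy at 26 (size 4, align 1) → ends 30
x at 30 (size 20, align 1) → ends 50
y at 50 (size 4, align 1) → ends 54
id at 54 (size 2, align 1) → ends 56
vx at 56 (size 2, align 1) → ends 58
total 58 bytes, alignment 1

58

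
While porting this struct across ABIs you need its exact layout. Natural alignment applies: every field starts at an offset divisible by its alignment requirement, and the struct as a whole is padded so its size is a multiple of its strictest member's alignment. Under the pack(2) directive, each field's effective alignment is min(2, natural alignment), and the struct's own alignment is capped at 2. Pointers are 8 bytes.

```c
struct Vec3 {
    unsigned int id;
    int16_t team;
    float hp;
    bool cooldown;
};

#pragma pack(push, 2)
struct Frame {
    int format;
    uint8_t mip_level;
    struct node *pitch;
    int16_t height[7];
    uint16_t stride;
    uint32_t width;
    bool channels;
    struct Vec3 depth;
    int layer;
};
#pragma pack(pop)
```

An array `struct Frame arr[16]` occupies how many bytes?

Vec3: id at 0 (size 4, align 4) → ends 4; team at 4 (size 2, align 2) → ends 6; pad 2 to align 4 for hp; hp at 8 (size 4, align 4) → ends 12; cooldown at 12 (size 1, align 1) → ends 13; tail pad 3 to reach multiple of 4; total 16 bytes, alignment 4
format at 0 (size 4, align 2) → ends 4
mip_level at 4 (size 1, align 1) → ends 5
pad 1 to align 2 for pitch
pitch at 6 (size 8, align 2) → ends 14
height at 14 (size 14, align 2) → ends 28
stride at 28 (size 2, align 2) → ends 30
width at 30 (size 4, align 2) → ends 34
channels at 34 (size 1, align 1) → ends 35
pad 1 to align 2 for depth
depth at 36 (size 16, align 2) → ends 52
layer at 52 (size 4, align 2) → ends 56
total 56 bytes, alignment 2
array of 16: 16 × 56 = 896

896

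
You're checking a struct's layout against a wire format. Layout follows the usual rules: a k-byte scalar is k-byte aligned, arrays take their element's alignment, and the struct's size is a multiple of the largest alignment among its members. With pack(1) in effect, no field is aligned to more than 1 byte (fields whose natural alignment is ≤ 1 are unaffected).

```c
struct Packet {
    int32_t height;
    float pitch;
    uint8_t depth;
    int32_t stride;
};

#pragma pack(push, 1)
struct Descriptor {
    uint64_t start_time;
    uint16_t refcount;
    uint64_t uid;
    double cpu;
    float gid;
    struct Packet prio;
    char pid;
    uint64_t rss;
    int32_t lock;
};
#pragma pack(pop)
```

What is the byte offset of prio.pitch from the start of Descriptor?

Packet: @0: height [4B, align 4] → 4; @4: pitch [4B, align 4] → 8; @8: depth [1B, align 1] → 9; +3 pad (align 4); @12: stride [4B, align 4] → 16; size 16, align 4
@0: start_time [8B, align 1] → 8
@8: refcount [2B, align 1] → 10
@10: uid [8B, align 1] → 18
@18: cpu [8B, align 1] → 26
@26: gid [4B, align 1] → 30
@30: prio [16B, align 1] → 46
within Packet: pitch at 4
30 + 4 = 34

34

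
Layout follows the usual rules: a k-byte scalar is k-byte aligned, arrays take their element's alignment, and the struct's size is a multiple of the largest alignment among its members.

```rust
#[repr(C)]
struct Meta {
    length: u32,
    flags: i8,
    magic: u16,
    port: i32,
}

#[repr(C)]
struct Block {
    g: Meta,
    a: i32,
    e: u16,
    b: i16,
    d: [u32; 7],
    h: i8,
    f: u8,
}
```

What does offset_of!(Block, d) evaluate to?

Meta: length at 0 (size 4, align 4) → ends 4; flags at 4 (size 1, align 1) → ends 5; pad 1 to align 2 for magic; magic at 6 (size 2, align 2) → ends 8; port at 8 (size 4, align 4) → ends 12; total 12 bytes, alignment 4
g at 0 (size 12, align 4) → ends 12
a at 12 (size 4, align 4) → ends 16
e at 16 (size 2, align 2) → ends 18
b at 18 (size 2, align 2) → ends 20
d at 20 (size 28, align 4) → ends 48

20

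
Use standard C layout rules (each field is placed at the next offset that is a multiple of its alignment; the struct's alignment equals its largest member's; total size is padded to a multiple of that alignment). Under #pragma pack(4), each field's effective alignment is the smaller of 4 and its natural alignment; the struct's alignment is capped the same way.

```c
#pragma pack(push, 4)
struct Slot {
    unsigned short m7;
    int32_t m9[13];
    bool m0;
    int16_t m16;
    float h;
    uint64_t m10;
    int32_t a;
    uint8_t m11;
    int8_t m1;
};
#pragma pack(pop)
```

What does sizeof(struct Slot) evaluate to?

@0: m7 [2B, align 2] → 2
+2 pad (align 4)
@4: m9 [52B, align 4] → 56
@56: m0 [1B, align 1] → 57
+1 pad (align 2)
@58: m16 [2B, align 2] → 60
@60: h [4B, align 4] → 64
@64: m10 [8B, align 4] → 72
@72: a [4B, align 4] → 76
@76: m11 [1B, align 1] → 77
@77: m1 [1B, align 1] → 78
+2 tail pad (align 4)
size 80, align 4

80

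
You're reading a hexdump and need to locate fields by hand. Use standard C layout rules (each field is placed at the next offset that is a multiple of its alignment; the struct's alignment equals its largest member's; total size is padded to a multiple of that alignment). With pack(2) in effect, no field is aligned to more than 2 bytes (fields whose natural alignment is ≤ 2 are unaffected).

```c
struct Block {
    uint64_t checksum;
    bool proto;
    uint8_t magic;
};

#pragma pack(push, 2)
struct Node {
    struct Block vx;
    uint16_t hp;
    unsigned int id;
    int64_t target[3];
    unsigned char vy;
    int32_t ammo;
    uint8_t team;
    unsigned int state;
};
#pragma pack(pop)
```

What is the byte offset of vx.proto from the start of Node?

Block: 0..8  checksum  (8B, 8-aligned); 8..9  proto  (1B, 1-aligned); 9..10  magic  (1B, 1-aligned); 10..16  -- tail padding (6B); sizeof = 16, alignof = 8
0..16  vx  (16B, 2-aligned)
within Block: proto at 8
0 + 8 = 8

8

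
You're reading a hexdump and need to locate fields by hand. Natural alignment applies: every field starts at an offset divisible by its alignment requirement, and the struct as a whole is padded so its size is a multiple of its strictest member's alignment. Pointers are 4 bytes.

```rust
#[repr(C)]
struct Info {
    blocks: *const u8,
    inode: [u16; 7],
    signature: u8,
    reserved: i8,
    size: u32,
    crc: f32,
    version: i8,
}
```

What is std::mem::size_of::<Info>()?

32 bytes

@0: blocks [4B, align 4] → 4
@4: inode [14B, align 2] → 18
@18: signature [1B, align 1] → 19
@19: reserved [1B, align 1] → 20
@20: size [4B, align 4] → 24
@24: crc [4B, align 4] → 28
@28: version [1B, align 1] → 29
+3 tail pad (align 4)
size 32, align 4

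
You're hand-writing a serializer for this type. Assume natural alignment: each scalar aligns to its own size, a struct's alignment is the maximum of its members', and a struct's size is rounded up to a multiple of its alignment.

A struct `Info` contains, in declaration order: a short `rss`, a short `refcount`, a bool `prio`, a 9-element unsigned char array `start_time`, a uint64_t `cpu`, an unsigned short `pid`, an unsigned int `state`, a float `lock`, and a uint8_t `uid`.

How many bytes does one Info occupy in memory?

40

0..2  rss  (2B, 2-aligned)
2..4  refcount  (2B, 2-aligned)
4..5  prio  (1B, 1-aligned)
5..14  start_time  (9B, 1-aligned)
14..16  -- padding (2B)
16..24  cpu  (8B, 8-aligned)
24..26  pid  (2B, 2-aligned)
26..28  -- padding (2B)
28..32  state  (4B, 4-aligned)
32..36  lock  (4B, 4-aligned)
36..37  uid  (1B, 1-aligned)
37..40  -- tail padding (3B)
sizeof = 40, alignof = 8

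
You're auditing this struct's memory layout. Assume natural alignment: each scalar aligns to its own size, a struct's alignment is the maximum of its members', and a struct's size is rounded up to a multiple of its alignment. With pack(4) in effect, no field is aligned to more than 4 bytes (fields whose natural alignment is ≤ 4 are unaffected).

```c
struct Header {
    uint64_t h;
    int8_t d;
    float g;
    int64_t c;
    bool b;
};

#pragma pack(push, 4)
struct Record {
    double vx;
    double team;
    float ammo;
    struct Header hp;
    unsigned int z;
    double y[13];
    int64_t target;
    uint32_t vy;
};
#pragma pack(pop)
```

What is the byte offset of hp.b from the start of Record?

44

Header: @0: h [8B, align 8] → 8; @8: d [1B, align 1] → 9; +3 pad (align 4); @12: g [4B, align 4] → 16; @16: c [8B, align 8] → 24; @24: b [1B, align 1] → 25; +7 tail pad (align 8); size 32, align 8
@0: vx [8B, align 4] → 8
@8: team [8B, align 4] → 16
@16: ammo [4B, align 4] → 20
@20: hp [32B, align 4] → 52
within Header: b at 24
20 + 24 = 44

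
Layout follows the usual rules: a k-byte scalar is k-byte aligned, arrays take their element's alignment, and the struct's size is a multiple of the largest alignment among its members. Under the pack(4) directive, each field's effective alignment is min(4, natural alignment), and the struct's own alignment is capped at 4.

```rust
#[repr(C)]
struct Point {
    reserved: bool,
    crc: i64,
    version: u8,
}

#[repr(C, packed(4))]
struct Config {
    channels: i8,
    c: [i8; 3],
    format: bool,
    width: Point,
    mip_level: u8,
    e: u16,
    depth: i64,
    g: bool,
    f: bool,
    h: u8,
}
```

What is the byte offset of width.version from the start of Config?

Point: 0..1  reserved  (1B, 1-aligned); 1..8  -- padding (7B); 8..16  crc  (8B, 8-aligned); 16..17  version  (1B, 1-aligned); 17..24  -- tail padding (7B); sizeof = 24, alignof = 8
0..1  channels  (1B, 1-aligned)
1..4  c  (3B, 1-aligned)
4..5  format  (1B, 1-aligned)
5..8  -- padding (3B)
8..32  width  (24B, 4-aligned)
within Point: version at 16
8 + 16 = 24

24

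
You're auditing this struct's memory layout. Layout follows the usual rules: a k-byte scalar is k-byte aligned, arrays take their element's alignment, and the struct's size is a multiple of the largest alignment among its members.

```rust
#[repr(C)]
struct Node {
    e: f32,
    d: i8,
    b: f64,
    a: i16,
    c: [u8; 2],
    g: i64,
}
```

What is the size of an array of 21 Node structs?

e at 0 (size 4, align 4) → ends 4
d at 4 (size 1, align 1) → ends 5
pad 3 to align 8 for b
b at 8 (size 8, align 8) → ends 16
a at 16 (size 2, align 2) → ends 18
c at 18 (size 2, align 1) → ends 20
pad 4 to align 8 for g
g at 24 (size 8, align 8) → ends 32
total 32 bytes, alignment 8
array of 21: 21 × 32 = 672

672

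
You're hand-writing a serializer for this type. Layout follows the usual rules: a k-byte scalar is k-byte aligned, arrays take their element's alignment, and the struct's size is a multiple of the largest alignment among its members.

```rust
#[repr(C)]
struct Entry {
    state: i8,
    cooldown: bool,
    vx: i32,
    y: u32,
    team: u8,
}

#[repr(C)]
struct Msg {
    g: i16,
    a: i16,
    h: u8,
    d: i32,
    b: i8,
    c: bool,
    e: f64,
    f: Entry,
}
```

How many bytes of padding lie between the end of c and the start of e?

2

Entry: 0..1  state  (1B, 1-aligned); 1..2  cooldown  (1B, 1-aligned); 2..4  -- padding (2B); 4..8  vx  (4B, 4-aligned); 8..12  y  (4B, 4-aligned); 12..13  team  (1B, 1-aligned); 13..16  -- tail padding (3B); sizeof = 16, alignof = 4
0..2  g  (2B, 2-aligned)
2..4  a  (2B, 2-aligned)
4..5  h  (1B, 1-aligned)
5..8  -- padding (3B)
8..12  d  (4B, 4-aligned)
12..13  b  (1B, 1-aligned)
13..14  c  (1B, 1-aligned)
14..16  -- padding (2B)
16..24  e  (8B, 8-aligned)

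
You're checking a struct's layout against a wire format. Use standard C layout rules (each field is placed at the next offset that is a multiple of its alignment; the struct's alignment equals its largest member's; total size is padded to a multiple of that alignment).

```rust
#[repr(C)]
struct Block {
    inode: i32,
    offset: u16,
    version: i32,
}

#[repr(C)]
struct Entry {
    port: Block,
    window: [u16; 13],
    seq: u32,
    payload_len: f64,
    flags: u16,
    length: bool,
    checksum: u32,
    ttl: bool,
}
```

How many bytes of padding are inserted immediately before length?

0

Block: inode at 0 (size 4, align 4) → ends 4; offset at 4 (size 2, align 2) → ends 6; pad 2 to align 4 for version; version at 8 (size 4, align 4) → ends 12; total 12 bytes, alignment 4
port at 0 (size 12, align 4) → ends 12
window at 12 (size 26, align 2) → ends 38
pad 2 to align 4 for seq
seq at 40 (size 4, align 4) → ends 44
pad 4 to align 8 for payload_len
payload_len at 48 (size 8, align 8) → ends 56
flags at 56 (size 2, align 2) → ends 58
length at 58 (size 1, align 1) → ends 59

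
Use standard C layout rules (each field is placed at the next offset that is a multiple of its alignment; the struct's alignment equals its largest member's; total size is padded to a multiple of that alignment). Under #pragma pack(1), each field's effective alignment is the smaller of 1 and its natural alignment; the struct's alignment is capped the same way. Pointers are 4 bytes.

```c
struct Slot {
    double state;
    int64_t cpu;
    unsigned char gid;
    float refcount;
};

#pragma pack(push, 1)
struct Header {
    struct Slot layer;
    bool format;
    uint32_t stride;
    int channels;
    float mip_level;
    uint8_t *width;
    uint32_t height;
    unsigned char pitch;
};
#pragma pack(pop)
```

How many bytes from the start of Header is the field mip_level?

33

Slot: state at 0 (size 8, align 8) → ends 8; cpu at 8 (size 8, align 8) → ends 16; gid at 16 (size 1, align 1) → ends 17; pad 3 to align 4 for refcount; refcount at 20 (size 4, align 4) → ends 24; total 24 bytes, alignment 8
layer at 0 (size 24, align 1) → ends 24
format at 24 (size 1, align 1) → ends 25
stride at 25 (size 4, align 1) → ends 29
channels at 29 (size 4, align 1) → ends 33
mip_level at 33 (size 4, align 1) → ends 37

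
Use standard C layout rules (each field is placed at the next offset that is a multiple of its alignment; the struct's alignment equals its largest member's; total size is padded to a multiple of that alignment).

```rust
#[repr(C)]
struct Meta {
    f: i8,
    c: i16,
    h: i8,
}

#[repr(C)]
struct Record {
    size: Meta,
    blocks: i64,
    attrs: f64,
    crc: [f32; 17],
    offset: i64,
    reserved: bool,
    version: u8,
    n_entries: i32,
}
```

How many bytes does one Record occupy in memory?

Meta: f at 0 (size 1, align 1) → ends 1; pad 1 to align 2 for c; c at 2 (size 2, align 2) → ends 4; h at 4 (size 1, align 1) → ends 5; tail pad 1 to reach multiple of 2; total 6 bytes, alignment 2
size at 0 (size 6, align 2) → ends 6
pad 2 to align 8 for blocks
blocks at 8 (size 8, align 8) → ends 16
attrs at 16 (size 8, align 8) → ends 24
crc at 24 (size 68, align 4) → ends 92
pad 4 to align 8 for offset
offset at 96 (size 8, align 8) → ends 104
reserved at 104 (size 1, align 1) → ends 105
version at 105 (size 1, align 1) → ends 106
pad 2 to align 4 for n_entries
n_entries at 108 (size 4, align 4) → ends 112
total 112 bytes, alignment 8

112 bytes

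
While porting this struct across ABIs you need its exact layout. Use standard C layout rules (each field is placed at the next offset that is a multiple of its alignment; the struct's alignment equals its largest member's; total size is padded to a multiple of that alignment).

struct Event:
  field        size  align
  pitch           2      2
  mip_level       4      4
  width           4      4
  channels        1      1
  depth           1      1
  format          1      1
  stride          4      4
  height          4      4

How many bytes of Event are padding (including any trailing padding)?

@0: pitch [2B, align 2] → 2
+2 pad (align 4)
@4: mip_level [4B, align 4] → 8
@8: width [4B, align 4] → 12
@12: channels [1B, align 1] → 13
@13: depth [1B, align 1] → 14
@14: format [1B, align 1] → 15
+1 pad (align 4)
@16: stride [4B, align 4] → 20
@20: height [4B, align 4] → 24
size 24, align 4
data bytes 21, size 24 → padding 3

3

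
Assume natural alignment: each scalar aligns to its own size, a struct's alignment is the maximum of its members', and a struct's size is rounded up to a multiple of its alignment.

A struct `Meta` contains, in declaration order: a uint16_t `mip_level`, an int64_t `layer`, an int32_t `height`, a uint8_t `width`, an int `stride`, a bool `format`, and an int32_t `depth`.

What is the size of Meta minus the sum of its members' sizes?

16

mip_level at 0 (size 2, align 2) → ends 2
pad 6 to align 8 for layer
layer at 8 (size 8, align 8) → ends 16
height at 16 (size 4, align 4) → ends 20
width at 20 (size 1, align 1) → ends 21
pad 3 to align 4 for stride
stride at 24 (size 4, align 4) → ends 28
format at 28 (size 1, align 1) → ends 29
pad 3 to align 4 for depth
depth at 32 (size 4, align 4) → ends 36
tail pad 4 to reach multiple of 8
total 40 bytes, alignment 8
data bytes 24, size 40 → padding 16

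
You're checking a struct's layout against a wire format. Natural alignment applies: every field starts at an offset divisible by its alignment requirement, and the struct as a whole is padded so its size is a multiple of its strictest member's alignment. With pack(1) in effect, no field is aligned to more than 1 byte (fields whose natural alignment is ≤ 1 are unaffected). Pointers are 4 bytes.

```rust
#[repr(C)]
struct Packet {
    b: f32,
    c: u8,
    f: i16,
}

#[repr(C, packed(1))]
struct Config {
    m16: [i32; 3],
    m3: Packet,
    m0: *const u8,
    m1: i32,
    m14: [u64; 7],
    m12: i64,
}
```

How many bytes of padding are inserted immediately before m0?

0

Packet: b at 0 (size 4, align 4) → ends 4; c at 4 (size 1, align 1) → ends 5; pad 1 to align 2 for f; f at 6 (size 2, align 2) → ends 8; total 8 bytes, alignment 4
m16 at 0 (size 12, align 1) → ends 12
m3 at 12 (size 8, align 1) → ends 20
m0 at 20 (size 4, align 1) → ends 24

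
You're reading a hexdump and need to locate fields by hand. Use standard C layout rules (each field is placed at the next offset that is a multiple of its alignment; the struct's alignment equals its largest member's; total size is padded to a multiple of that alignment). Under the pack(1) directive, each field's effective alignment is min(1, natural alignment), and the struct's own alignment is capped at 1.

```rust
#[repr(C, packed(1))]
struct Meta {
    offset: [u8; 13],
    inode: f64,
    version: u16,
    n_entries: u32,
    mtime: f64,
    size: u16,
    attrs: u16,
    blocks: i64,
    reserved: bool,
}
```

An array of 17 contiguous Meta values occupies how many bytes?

@0: offset [13B, align 1] → 13
@13: inode [8B, align 1] → 21
@21: version [2B, align 1] → 23
@23: n_entries [4B, align 1] → 27
@27: mtime [8B, align 1] → 35
@35: size [2B, align 1] → 37
@37: attrs [2B, align 1] → 39
@39: blocks [8B, align 1] → 47
@47: reserved [1B, align 1] → 48
size 48, align 1
array of 17: 17 × 48 = 816

816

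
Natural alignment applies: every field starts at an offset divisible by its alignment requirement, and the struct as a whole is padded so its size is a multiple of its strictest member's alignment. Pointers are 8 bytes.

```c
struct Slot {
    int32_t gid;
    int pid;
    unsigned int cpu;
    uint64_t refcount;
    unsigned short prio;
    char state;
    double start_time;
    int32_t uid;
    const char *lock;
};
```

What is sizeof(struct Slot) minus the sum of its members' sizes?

0..4  gid  (4B, 4-aligned)
4..8  pid  (4B, 4-aligned)
8..12  cpu  (4B, 4-aligned)
12..16  -- padding (4B)
16..24  refcount  (8B, 8-aligned)
24..26  prio  (2B, 2-aligned)
26..27  state  (1B, 1-aligned)
27..32  -- padding (5B)
32..40  start_time  (8B, 8-aligned)
40..44  uid  (4B, 4-aligned)
44..48  -- padding (4B)
48..56  lock  (8B, 8-aligned)
sizeof = 56, alignof = 8
data bytes 43, size 56 → padding 13

13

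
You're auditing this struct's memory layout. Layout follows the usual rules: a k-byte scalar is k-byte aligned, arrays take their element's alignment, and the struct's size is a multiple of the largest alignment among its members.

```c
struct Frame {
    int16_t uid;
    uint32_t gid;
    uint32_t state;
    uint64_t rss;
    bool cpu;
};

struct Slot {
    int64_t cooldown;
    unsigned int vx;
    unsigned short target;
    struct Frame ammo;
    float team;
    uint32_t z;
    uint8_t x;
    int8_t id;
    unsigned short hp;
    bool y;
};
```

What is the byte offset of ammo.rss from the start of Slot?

32

Frame: uid at 0 (size 2, align 2) → ends 2; pad 2 to align 4 for gid; gid at 4 (size 4, align 4) → ends 8; state at 8 (size 4, align 4) → ends 12; pad 4 to align 8 for rss; rss at 16 (size 8, align 8) → ends 24; cpu at 24 (size 1, align 1) → ends 25; tail pad 7 to reach multiple of 8; total 32 bytes, alignment 8
cooldown at 0 (size 8, align 8) → ends 8
vx at 8 (size 4, align 4) → ends 12
target at 12 (size 2, align 2) → ends 14
pad 2 to align 8 for ammo
ammo at 16 (size 32, align 8) → ends 48
within Frame: rss at 16
16 + 16 = 32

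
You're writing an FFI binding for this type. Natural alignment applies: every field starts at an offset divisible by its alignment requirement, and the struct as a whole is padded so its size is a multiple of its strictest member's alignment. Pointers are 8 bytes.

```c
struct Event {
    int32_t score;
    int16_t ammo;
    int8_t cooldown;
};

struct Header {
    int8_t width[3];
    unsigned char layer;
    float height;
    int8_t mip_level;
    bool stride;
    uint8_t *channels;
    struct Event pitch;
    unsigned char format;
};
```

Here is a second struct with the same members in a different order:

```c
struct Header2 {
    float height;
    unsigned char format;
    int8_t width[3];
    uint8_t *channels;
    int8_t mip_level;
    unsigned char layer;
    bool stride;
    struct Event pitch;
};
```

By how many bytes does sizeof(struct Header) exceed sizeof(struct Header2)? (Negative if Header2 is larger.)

Event: score at 0 (size 4, align 4) → ends 4; ammo at 4 (size 2, align 2) → ends 6; cooldown at 6 (size 1, align 1) → ends 7; tail pad 1 to reach multiple of 4; total 8 bytes, alignment 4
width at 0 (size 3, align 1) → ends 3
layer at 3 (size 1, align 1) → ends 4
height at 4 (size 4, align 4) → ends 8
mip_level at 8 (size 1, align 1) → ends 9
stride at 9 (size 1, align 1) → ends 10
pad 6 to align 8 for channels
channels at 16 (size 8, align 8) → ends 24
pitch at 24 (size 8, align 4) → ends 32
format at 32 (size 1, align 1) → ends 33
tail pad 7 to reach multiple of 8
total 40 bytes, alignment 8
— Header2 —
height at 0 (size 4, align 4) → ends 4
format at 4 (size 1, align 1) → ends 5
width at 5 (size 3, align 1) → ends 8
channels at 8 (size 8, align 8) → ends 16
mip_level at 16 (size 1, align 1) → ends 17
layer at 17 (size 1, align 1) → ends 18
stride at 18 (size 1, align 1) → ends 19
pad 1 to align 4 for pitch
pitch at 20 (size 8, align 4) → ends 28
tail pad 4 to reach multiple of 8
total 32 bytes, alignment 8
40 − 32 = 8

8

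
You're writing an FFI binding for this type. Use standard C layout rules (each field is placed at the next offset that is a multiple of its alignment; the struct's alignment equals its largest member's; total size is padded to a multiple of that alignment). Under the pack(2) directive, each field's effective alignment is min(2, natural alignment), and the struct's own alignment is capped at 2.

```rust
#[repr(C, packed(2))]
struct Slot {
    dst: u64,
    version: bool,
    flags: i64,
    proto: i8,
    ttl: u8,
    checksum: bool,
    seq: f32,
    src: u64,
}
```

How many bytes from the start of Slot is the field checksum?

@0: dst [8B, align 2] → 8
@8: version [1B, align 1] → 9
+1 pad (align 2)
@10: flags [8B, align 2] → 18
@18: proto [1B, align 1] → 19
@19: ttl [1B, align 1] → 20
@20: checksum [1B, align 1] → 21

20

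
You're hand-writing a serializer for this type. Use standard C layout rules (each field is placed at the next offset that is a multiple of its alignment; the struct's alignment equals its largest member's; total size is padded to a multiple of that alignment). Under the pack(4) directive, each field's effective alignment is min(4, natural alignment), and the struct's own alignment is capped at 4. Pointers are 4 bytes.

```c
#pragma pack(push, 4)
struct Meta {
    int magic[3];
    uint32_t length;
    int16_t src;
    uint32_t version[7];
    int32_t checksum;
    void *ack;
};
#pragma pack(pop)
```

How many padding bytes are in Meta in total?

2

0..12  magic  (12B, 4-aligned)
12..16  length  (4B, 4-aligned)
16..18  src  (2B, 2-aligned)
18..20  -- padding (2B)
20..48  version  (28B, 4-aligned)
48..52  checksum  (4B, 4-aligned)
52..56  ack  (4B, 4-aligned)
sizeof = 56, alignof = 4
data bytes 54, size 56 → padding 2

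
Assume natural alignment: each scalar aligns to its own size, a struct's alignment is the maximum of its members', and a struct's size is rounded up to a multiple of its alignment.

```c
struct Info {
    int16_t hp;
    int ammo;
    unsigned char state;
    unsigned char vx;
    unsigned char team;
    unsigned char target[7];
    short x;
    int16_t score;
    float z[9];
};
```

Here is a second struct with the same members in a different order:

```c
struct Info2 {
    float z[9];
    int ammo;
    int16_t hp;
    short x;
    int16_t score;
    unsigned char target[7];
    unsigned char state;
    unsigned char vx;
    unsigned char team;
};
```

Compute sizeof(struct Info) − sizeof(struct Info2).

4

0..2  hp  (2B, 2-aligned)
2..4  -- padding (2B)
4..8  ammo  (4B, 4-aligned)
8..9  state  (1B, 1-aligned)
9..10  vx  (1B, 1-aligned)
10..11  team  (1B, 1-aligned)
11..18  target  (7B, 1-aligned)
18..20  x  (2B, 2-aligned)
20..22  score  (2B, 2-aligned)
22..24  -- padding (2B)
24..60  z  (36B, 4-aligned)
sizeof = 60, alignof = 4
— Info2 —
0..36  z  (36B, 4-aligned)
36..40  ammo  (4B, 4-aligned)
40..42  hp  (2B, 2-aligned)
42..44  x  (2B, 2-aligned)
44..46  score  (2B, 2-aligned)
46..53  target  (7B, 1-aligned)
53..54  state  (1B, 1-aligned)
54..55  vx  (1B, 1-aligned)
55..56  team  (1B, 1-aligned)
sizeof = 56, alignof = 4
60 − 56 = 4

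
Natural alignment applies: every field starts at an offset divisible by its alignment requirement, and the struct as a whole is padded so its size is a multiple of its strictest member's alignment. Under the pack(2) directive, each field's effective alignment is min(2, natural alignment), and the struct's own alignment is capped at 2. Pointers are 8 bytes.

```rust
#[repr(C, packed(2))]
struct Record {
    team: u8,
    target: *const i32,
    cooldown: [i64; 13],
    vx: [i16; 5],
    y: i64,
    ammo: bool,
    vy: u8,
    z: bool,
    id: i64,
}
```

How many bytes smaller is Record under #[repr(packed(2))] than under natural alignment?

natural layout:
  @0: team [1B, align 1] → 1
  +7 pad (align 8)
  @8: target [8B, align 8] → 16
  @16: cooldown [104B, align 8] → 120
  @120: vx [10B, align 2] → 130
  +6 pad (align 8)
  @136: y [8B, align 8] → 144
  @144: ammo [1B, align 1] → 145
  @145: vy [1B, align 1] → 146
  @146: z [1B, align 1] → 147
  +5 pad (align 8)
  @152: id [8B, align 8] → 160
  size 160, align 8
packed(2) layout:
  @0: team [1B, align 1] → 1
  +1 pad (align 2)
  @2: target [8B, align 2] → 10
  @10: cooldown [104B, align 2] → 114
  @114: vx [10B, align 2] → 124
  @124: y [8B, align 2] → 132
  @132: ammo [1B, align 1] → 133
  @133: vy [1B, align 1] → 134
  @134: z [1B, align 1] → 135
  +1 pad (align 2)
  @136: id [8B, align 2] → 144
  size 144, align 2
160 − 144 = 16

16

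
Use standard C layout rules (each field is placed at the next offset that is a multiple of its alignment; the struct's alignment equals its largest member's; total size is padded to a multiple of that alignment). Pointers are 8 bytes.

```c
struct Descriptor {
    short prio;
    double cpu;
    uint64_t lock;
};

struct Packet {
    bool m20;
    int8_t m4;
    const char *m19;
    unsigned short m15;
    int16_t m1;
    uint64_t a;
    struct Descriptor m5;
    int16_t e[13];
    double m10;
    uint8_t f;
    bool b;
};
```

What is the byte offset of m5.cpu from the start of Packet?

40

Descriptor: @0: prio [2B, align 2] → 2; +6 pad (align 8); @8: cpu [8B, align 8] → 16; @16: lock [8B, align 8] → 24; size 24, align 8
@0: m20 [1B, align 1] → 1
@1: m4 [1B, align 1] → 2
+6 pad (align 8)
@8: m19 [8B, align 8] → 16
@16: m15 [2B, align 2] → 18
@18: m1 [2B, align 2] → 20
+4 pad (align 8)
@24: a [8B, align 8] → 32
@32: m5 [24B, align 8] → 56
within Descriptor: cpu at 8
32 + 8 = 40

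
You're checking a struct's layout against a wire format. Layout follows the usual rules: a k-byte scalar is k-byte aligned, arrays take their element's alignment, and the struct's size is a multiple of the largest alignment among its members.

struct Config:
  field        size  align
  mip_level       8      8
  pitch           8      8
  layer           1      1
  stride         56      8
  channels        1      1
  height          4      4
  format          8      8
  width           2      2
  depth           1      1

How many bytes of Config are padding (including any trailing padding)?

15

0..8  mip_level  (8B, 8-aligned)
8..16  pitch  (8B, 8-aligned)
16..17  layer  (1B, 1-aligned)
17..24  -- padding (7B)
24..80  stride  (56B, 8-aligned)
80..81  channels  (1B, 1-aligned)
81..84  -- padding (3B)
84..88  height  (4B, 4-aligned)
88..96  format  (8B, 8-aligned)
96..98  width  (2B, 2-aligned)
98..99  depth  (1B, 1-aligned)
99..104  -- tail padding (5B)
sizeof = 104, alignof = 8
data bytes 89, size 104 → padding 15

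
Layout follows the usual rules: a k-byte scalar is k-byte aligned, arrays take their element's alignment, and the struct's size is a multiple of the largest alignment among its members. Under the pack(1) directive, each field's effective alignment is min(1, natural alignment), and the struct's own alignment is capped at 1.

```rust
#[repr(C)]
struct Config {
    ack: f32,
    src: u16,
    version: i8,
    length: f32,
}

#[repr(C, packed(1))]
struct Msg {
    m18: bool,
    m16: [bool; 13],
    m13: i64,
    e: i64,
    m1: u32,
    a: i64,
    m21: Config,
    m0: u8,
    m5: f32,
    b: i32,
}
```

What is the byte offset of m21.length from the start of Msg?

50

Config: ack at 0 (size 4, align 4) → ends 4; src at 4 (size 2, align 2) → ends 6; version at 6 (size 1, align 1) → ends 7; pad 1 to align 4 for length; length at 8 (size 4, align 4) → ends 12; total 12 bytes, alignment 4
m18 at 0 (size 1, align 1) → ends 1
m16 at 1 (size 13, align 1) → ends 14
m13 at 14 (size 8, align 1) → ends 22
e at 22 (size 8, align 1) → ends 30
m1 at 30 (size 4, align 1) → ends 34
a at 34 (size 8, align 1) → ends 42
m21 at 42 (size 12, align 1) → ends 54
within Config: length at 8
42 + 8 = 50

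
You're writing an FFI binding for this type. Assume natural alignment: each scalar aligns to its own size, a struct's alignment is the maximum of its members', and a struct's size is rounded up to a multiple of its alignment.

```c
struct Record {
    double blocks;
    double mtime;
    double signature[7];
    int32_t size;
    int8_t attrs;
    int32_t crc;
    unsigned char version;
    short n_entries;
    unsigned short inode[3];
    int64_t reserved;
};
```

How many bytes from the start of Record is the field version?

@0: blocks [8B, align 8] → 8
@8: mtime [8B, align 8] → 16
@16: signature [56B, align 8] → 72
@72: size [4B, align 4] → 76
@76: attrs [1B, align 1] → 77
+3 pad (align 4)
@80: crc [4B, align 4] → 84
@84: version [1B, align 1] → 85

84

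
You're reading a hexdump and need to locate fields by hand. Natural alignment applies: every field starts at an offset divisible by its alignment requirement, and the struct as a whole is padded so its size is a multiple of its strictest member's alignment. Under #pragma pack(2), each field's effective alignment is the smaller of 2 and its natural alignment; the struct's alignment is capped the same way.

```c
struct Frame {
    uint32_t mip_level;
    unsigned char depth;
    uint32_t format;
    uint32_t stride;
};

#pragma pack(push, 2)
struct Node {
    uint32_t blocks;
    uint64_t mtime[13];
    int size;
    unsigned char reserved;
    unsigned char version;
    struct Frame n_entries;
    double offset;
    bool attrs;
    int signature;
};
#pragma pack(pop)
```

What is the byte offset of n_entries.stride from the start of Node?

126

Frame: 0..4  mip_level  (4B, 4-aligned); 4..5  depth  (1B, 1-aligned); 5..8  -- padding (3B); 8..12  format  (4B, 4-aligned); 12..16  stride  (4B, 4-aligned); sizeof = 16, alignof = 4
0..4  blocks  (4B, 2-aligned)
4..108  mtime  (104B, 2-aligned)
108..112  size  (4B, 2-aligned)
112..113  reserved  (1B, 1-aligned)
113..114  version  (1B, 1-aligned)
114..130  n_entries  (16B, 2-aligned)
within Frame: stride at 12
114 + 12 = 126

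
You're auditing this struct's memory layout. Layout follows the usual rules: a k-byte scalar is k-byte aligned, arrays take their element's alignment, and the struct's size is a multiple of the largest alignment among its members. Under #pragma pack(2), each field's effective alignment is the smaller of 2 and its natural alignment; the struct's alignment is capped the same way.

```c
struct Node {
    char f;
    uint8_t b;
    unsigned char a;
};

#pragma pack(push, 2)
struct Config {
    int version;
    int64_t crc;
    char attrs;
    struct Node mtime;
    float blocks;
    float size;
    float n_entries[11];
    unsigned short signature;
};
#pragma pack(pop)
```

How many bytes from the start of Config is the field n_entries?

24

Node: f at 0 (size 1, align 1) → ends 1; b at 1 (size 1, align 1) → ends 2; a at 2 (size 1, align 1) → ends 3; total 3 bytes, alignment 1
version at 0 (size 4, align 2) → ends 4
crc at 4 (size 8, align 2) → ends 12
attrs at 12 (size 1, align 1) → ends 13
mtime at 13 (size 3, align 1) → ends 16
blocks at 16 (size 4, align 2) → ends 20
size at 20 (size 4, align 2) → ends 24
n_entries at 24 (size 44, align 2) → ends 68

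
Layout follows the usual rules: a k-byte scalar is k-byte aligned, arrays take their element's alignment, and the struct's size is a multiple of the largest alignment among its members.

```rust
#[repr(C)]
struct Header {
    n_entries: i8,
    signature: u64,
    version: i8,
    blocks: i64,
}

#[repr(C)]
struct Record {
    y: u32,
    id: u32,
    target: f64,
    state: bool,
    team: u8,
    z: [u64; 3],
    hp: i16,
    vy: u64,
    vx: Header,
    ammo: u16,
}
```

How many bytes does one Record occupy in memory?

104

Header: n_entries at 0 (size 1, align 1) → ends 1; pad 7 to align 8 for signature; signature at 8 (size 8, align 8) → ends 16; version at 16 (size 1, align 1) → ends 17; pad 7 to align 8 for blocks; blocks at 24 (size 8, align 8) → ends 32; total 32 bytes, alignment 8
y at 0 (size 4, align 4) → ends 4
id at 4 (size 4, align 4) → ends 8
target at 8 (size 8, align 8) → ends 16
state at 16 (size 1, align 1) → ends 17
team at 17 (size 1, align 1) → ends 18
pad 6 to align 8 for z
z at 24 (size 24, align 8) → ends 48
hp at 48 (size 2, align 2) → ends 50
pad 6 to align 8 for vy
vy at 56 (size 8, align 8) → ends 64
vx at 64 (size 32, align 8) → ends 96
ammo at 96 (size 2, align 2) → ends 98
tail pad 6 to reach multiple of 8
total 104 bytes, alignment 8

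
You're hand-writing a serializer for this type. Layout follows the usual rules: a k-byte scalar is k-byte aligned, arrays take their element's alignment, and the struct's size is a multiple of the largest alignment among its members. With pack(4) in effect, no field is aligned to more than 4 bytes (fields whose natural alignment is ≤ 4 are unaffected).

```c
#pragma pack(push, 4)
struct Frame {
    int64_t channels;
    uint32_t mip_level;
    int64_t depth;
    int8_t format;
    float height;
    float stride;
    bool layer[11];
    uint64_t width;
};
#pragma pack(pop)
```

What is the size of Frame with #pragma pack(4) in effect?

@0: channels [8B, align 4] → 8
@8: mip_level [4B, align 4] → 12
@12: depth [8B, align 4] → 20
@20: format [1B, align 1] → 21
+3 pad (align 4)
@24: height [4B, align 4] → 28
@28: stride [4B, align 4] → 32
@32: layer [11B, align 1] → 43
+1 pad (align 4)
@44: width [8B, align 4] → 52
size 52, align 4

52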